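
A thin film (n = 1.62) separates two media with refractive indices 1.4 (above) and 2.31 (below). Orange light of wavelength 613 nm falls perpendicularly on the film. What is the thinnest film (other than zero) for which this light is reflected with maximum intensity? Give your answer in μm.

Ray reflecting at the top interface goes from n = 1.4 toward n = 1.62: a half-wave phase shift.
At the lower boundary (n = 1.62 to n = 2.31) the reflected ray undergoes a half-wave phase shift.
Net: no relative phase inversion (both shifts match).
So the condition for constructive reflection is 2 n t = m λ.
Minimum nonzero at m = 1: t = λ / (2 n) = 613 / (2 × 1.62) = 189 nm.

0.189 μm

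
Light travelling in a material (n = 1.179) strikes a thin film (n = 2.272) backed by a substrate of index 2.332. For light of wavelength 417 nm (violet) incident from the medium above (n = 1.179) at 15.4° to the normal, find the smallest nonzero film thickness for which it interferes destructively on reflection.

Ray reflecting at the top interface goes from n = 1.179 toward n = 2.272: a half-wave phase shift.
Bottom surface (2.272 → 2.332): reflection off a higher-index medium gives a half-wave phase shift.
The two reflections carry the same phase change, so no net offset.
For weak reflection here: 2 n t cos θ_r = (m + ½) λ.
Snell's law: 1.179 sin 15.4° = 2.272 sin θ_r → sin θ_r = 0.138, cos θ_r = 0.990.
Minimum at m = 0: t = λ / (4 n cos θ_r) = 417 / (4 × 2.272 × 0.990) = 46.3 nm.

46.3 nm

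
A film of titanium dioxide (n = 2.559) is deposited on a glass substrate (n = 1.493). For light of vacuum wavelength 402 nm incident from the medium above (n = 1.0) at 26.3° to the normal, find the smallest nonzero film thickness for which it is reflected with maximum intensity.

Ray reflecting at the top interface goes from n = 1.0 toward n = 2.559: a half-wave phase shift.
Ray reflecting at the bottom interface goes from n = 2.559 toward n = 1.493: no phase shift.
The two reflections differ by half a wavelength.
With one net inversion, constructive interference in reflection requires 2 n t cos θ_r = (m + ½) λ.
Snell's law: 1.0 sin 26.3° = 2.559 sin θ_r → sin θ_r = 0.173, cos θ_r = 0.985.
Minimum at m = 0: t = λ / (4 n cos θ_r) = 402 / (4 × 2.559 × 0.985) = 39.9 nm.

39.9 nm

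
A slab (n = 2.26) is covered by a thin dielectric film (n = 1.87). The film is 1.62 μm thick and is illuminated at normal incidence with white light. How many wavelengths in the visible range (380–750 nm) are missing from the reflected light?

At the upper boundary (n = 1.0 to n = 1.87) the reflected ray undergoes a half-wave phase shift.
Ray reflecting at the bottom interface goes from n = 1.87 toward n = 2.26: a half-wave phase shift.
Net: no relative phase inversion (both shifts match).
With no net inversion, destructive interference in reflection requires 2 n t = (m + ½) λ.
λ = 2 n t / (m + ½) = 6059 / (m + ½) nm.
m=7: 808 nm (IR); m=8: 713 nm (visible); m=9: 638 nm (visible); m=10: 577 nm (visible); m=11: 527 nm (visible); m=12: 485 nm (visible); m=13: 449 nm (visible); m=14: 418 nm (visible); m=15: 391 nm (visible); m=16: 367 nm (UV).

8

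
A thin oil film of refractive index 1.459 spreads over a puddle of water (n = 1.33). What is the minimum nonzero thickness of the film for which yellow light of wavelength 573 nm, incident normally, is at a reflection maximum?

At the upper boundary (n = 1.0 to n = 1.459) the reflected ray undergoes a half-wave phase shift.
Bottom surface (1.459 → 1.33): reflection off a lower-index medium gives no phase shift.
The two reflections differ by half a wavelength.
For maximum reflection here: 2 n t = (m + ½) λ.
Minimum at m = 0: t = λ / (4 n) = 573 / (4 × 1.459) = 98.2 nm.

98.2 nm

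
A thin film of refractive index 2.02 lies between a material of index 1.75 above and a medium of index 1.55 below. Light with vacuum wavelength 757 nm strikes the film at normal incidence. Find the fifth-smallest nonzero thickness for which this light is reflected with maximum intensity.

843 nm

Top surface (1.75 → 2.02): reflection off a higher-index medium gives a half-wave phase shift.
At the lower boundary (n = 2.02 to n = 1.55) the reflected ray undergoes no phase shift.
Net: one phase inversion between the two reflected rays.
So the condition for constructive reflection is 2 n t = (m + ½) λ.
The fifth-smallest nonzero thickness corresponds to m = 4: t = (m + ½) λ / (2 n) = 4.50 × 757 / (2 × 2.02) = 843 nm.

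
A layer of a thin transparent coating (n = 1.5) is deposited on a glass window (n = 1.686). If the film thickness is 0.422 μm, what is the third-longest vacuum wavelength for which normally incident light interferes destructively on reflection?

Ray reflecting at the top interface goes from n = 1.0 toward n = 1.5: a half-wave phase shift.
At the lower boundary (n = 1.5 to n = 1.686) the reflected ray undergoes a half-wave phase shift.
The two reflections carry the same phase change, so no net offset.
So the condition for destructive reflection is 2 n t = (m + ½) λ.
λ = 2 n t / (m + ½). The third-longest wavelength is m = 2: λ = 2 × 1.5 × 422 / 2.50 = 506 nm.

506 nm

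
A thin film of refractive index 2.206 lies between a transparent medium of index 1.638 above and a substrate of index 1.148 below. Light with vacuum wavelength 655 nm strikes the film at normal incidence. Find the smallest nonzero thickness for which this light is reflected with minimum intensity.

148 nm

At the upper boundary (n = 1.638 to n = 2.206) the reflected ray undergoes a half-wave phase shift.
Ray reflecting at the bottom interface goes from n = 2.206 toward n = 1.148: no phase shift.
Exactly one π shift → a net half-wave offset.
For weak reflection here: 2 n t = m λ.
The smallest nonzero thickness corresponds to m = 1: t = m λ / (2 n) = 1.00 × 655 / (2 × 2.206) = 148 nm.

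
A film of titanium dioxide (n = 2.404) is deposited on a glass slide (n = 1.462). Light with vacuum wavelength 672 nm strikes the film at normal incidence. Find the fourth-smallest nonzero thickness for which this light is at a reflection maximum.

At the upper boundary (n = 1.0 to n = 2.404) the reflected ray undergoes a half-wave phase shift.
Ray reflecting at the bottom interface goes from n = 2.404 toward n = 1.462: no phase shift.
The two reflections differ by half a wavelength.
So the condition for constructive reflection is 2 n t = (m + ½) λ.
The fourth-smallest nonzero thickness corresponds to m = 3: t = (m + ½) λ / (2 n) = 3.50 × 672 / (2 × 2.404) = 489 nm.

489 nm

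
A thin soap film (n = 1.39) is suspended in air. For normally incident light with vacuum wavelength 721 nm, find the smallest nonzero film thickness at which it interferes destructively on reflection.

At the upper boundary (n = 1.0 to n = 1.39) the reflected ray undergoes a half-wave phase shift.
Ray reflecting at the bottom interface goes from n = 1.39 toward n = 1.0: no phase shift.
Net: one phase inversion between the two reflected rays.
So the condition for destructive reflection is 2 n t = m λ.
Minimum nonzero at m = 1: t = λ / (2 n) = 721 / (2 × 1.39) = 259 nm.

259 nm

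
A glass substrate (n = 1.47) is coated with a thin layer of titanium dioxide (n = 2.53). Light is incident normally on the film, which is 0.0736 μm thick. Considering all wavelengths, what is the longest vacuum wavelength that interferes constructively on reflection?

Ray reflecting at the top interface goes from n = 1.0 toward n = 2.53: a half-wave phase shift.
At the lower boundary (n = 2.53 to n = 1.47) the reflected ray undergoes no phase shift.
Exactly one π shift → a net half-wave offset.
With one net inversion, constructive interference in reflection requires 2 n t = (m + ½) λ.
λ = 2 n t / (m + ½). The longest wavelength is m = 0: λ = 2 × 2.53 × 73.6 / 0.500 = 745 nm.

745 nm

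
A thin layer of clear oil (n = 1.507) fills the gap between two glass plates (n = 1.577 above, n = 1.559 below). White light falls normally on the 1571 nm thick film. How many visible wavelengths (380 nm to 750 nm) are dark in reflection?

At the upper boundary (n = 1.577 to n = 1.507) the reflected ray undergoes no phase shift.
Ray reflecting at the bottom interface goes from n = 1.507 toward n = 1.559: a half-wave phase shift.
The two reflections differ by half a wavelength.
For minimum reflection here: 2 n t = m λ.
λ = 2 n t / m = 4735 / m nm.
m=6: 789 nm (IR); m=7: 676 nm (visible); m=8: 592 nm (visible); m=9: 526 nm (visible); m=10: 473 nm (visible); m=11: 430 nm (visible); m=12: 395 nm (visible); m=13: 364 nm (UV).

6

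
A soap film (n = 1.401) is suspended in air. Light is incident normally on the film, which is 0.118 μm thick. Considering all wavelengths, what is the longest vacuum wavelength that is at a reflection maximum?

661 nm

Ray reflecting at the top interface goes from n = 1.0 toward n = 1.401: a half-wave phase shift.
Ray reflecting at the bottom interface goes from n = 1.401 toward n = 1.0: no phase shift.
Exactly one π shift → a net half-wave offset.
With one net inversion, constructive interference in reflection requires 2 n t = (m + ½) λ.
λ = 2 n t / (m + ½). The longest wavelength is m = 0: λ = 2 × 1.401 × 118 / 0.500 = 661 nm.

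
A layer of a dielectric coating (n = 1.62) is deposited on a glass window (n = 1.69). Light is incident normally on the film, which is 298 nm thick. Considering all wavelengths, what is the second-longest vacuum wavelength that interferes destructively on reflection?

644 nm

Ray reflecting at the top interface goes from n = 1.0 toward n = 1.62: a half-wave phase shift.
Bottom surface (1.62 → 1.69): reflection off a higher-index medium gives a half-wave phase shift.
The two reflections carry the same phase change, so no net offset.
For dark reflection here: 2 n t = (m + ½) λ.
λ = 2 n t / (m + ½). The second-longest wavelength is m = 1: λ = 2 × 1.62 × 298 / 1.50 = 644 nm.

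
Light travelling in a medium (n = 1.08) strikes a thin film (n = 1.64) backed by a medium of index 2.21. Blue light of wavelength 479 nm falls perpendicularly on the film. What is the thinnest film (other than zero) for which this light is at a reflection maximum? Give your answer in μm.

0.146 μm

At the upper boundary (n = 1.08 to n = 1.64) the reflected ray undergoes a half-wave phase shift.
At the lower boundary (n = 1.64 to n = 2.21) the reflected ray undergoes a half-wave phase shift.
The two reflections carry the same phase change, so no net offset.
So the condition for constructive reflection is 2 n t = m λ.
Minimum nonzero at m = 1: t = λ / (2 n) = 479 / (2 × 1.64) = 146 nm.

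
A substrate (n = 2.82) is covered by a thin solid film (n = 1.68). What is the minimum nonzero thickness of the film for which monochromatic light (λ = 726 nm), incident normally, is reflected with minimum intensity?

108 nm

Ray reflecting at the top interface goes from n = 1.0 toward n = 1.68: a half-wave phase shift.
At the lower boundary (n = 1.68 to n = 2.82) the reflected ray undergoes a half-wave phase shift.
The two reflections carry the same phase change, so no net offset.
For weak reflection here: 2 n t = (m + ½) λ.
Minimum at m = 0: t = λ / (4 n) = 726 / (4 × 1.68) = 108 nm.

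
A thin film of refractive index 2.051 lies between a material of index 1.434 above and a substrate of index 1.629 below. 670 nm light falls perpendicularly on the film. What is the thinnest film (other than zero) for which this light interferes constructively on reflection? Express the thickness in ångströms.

817 Å

Ray reflecting at the top interface goes from n = 1.434 toward n = 2.051: a half-wave phase shift.
At the lower boundary (n = 2.051 to n = 1.629) the reflected ray undergoes no phase shift.
The two reflections differ by half a wavelength.
With one net inversion, constructive interference in reflection requires 2 n t = (m + ½) λ.
Minimum at m = 0: t = λ / (4 n) = 670 / (4 × 2.051) = 81.7 nm.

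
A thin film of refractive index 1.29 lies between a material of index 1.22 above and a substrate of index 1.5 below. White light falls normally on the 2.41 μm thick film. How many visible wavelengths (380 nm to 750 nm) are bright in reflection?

8

At the upper boundary (n = 1.22 to n = 1.29) the reflected ray undergoes a half-wave phase shift.
Ray reflecting at the bottom interface goes from n = 1.29 toward n = 1.5: a half-wave phase shift.
Net: no relative phase inversion (both shifts match).
So the condition for constructive reflection is 2 n t = m λ.
λ = 2 n t / m = 6218 / m nm.
m=8: 777 nm (IR); m=9: 691 nm (visible); m=10: 622 nm (visible); m=11: 565 nm (visible); m=12: 518 nm (visible); m=13: 478 nm (visible); m=14: 444 nm (visible); m=15: 415 nm (visible); m=16: 389 nm (visible); m=17: 366 nm (UV).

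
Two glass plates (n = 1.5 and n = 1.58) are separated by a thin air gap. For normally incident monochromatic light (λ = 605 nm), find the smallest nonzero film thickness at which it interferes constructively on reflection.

151 nm

Top surface (1.5 → 1.0): reflection off a lower-index medium gives no phase shift.
At the lower boundary (n = 1.0 to n = 1.58) the reflected ray undergoes a half-wave phase shift.
The two reflections differ by half a wavelength.
For maximum reflection here: 2 n t = (m + ½) λ.
Minimum at m = 0: t = λ / (4 n) = 605 / (4 × 1.0) = 151 nm.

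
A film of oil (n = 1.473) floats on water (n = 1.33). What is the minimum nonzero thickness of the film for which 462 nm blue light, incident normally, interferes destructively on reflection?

157 nm

At the upper boundary (n = 1.0 to n = 1.473) the reflected ray undergoes a half-wave phase shift.
Ray reflecting at the bottom interface goes from n = 1.473 toward n = 1.33: no phase shift.
The two reflections differ by half a wavelength.
So the condition for destructive reflection is 2 n t = m λ.
Minimum nonzero at m = 1: t = λ / (2 n) = 462 / (2 × 1.473) = 157 nm.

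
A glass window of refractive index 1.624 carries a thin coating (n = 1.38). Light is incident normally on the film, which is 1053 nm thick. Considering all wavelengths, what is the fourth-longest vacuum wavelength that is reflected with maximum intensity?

727 nm

Top surface (1.0 → 1.38): reflection off a higher-index medium gives a half-wave phase shift.
Bottom surface (1.38 → 1.624): reflection off a higher-index medium gives a half-wave phase shift.
Net: no relative phase inversion (both shifts match).
So the condition for constructive reflection is 2 n t = m λ.
λ = 2 n t / m. The fourth-longest wavelength is m = 4: λ = 2 × 1.38 × 1053 / 4.00 = 727 nm.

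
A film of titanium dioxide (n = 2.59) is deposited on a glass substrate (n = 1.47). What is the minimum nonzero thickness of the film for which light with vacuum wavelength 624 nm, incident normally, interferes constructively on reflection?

60.2 nm

At the upper boundary (n = 1.0 to n = 2.59) the reflected ray undergoes a half-wave phase shift.
Ray reflecting at the bottom interface goes from n = 2.59 toward n = 1.47: no phase shift.
Exactly one π shift → a net half-wave offset.
For strong reflection here: 2 n t = (m + ½) λ.
Minimum at m = 0: t = λ / (4 n) = 624 / (4 × 2.59) = 60.2 nm.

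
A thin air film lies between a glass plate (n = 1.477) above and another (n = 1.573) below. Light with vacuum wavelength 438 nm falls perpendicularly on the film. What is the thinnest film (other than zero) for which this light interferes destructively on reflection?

219 nm

Top surface (1.477 → 1.0): reflection off a lower-index medium gives no phase shift.
At the lower boundary (n = 1.0 to n = 1.573) the reflected ray undergoes a half-wave phase shift.
Net: one phase inversion between the two reflected rays.
For dark reflection here: 2 n t = m λ.
Minimum nonzero at m = 1: t = λ / (2 n) = 438 / (2 × 1.0) = 219 nm.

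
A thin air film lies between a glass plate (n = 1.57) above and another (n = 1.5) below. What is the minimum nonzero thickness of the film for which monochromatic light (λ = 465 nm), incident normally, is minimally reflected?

233 nm

At the upper boundary (n = 1.57 to n = 1.0) the reflected ray undergoes no phase shift.
At the lower boundary (n = 1.0 to n = 1.5) the reflected ray undergoes a half-wave phase shift.
Net: one phase inversion between the two reflected rays.
For weak reflection here: 2 n t = m λ.
Minimum nonzero at m = 1: t = λ / (2 n) = 465 / (2 × 1.0) = 233 nm.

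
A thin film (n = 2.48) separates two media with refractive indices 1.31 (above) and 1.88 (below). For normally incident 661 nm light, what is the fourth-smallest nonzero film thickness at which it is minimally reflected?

At the upper boundary (n = 1.31 to n = 2.48) the reflected ray undergoes a half-wave phase shift.
Ray reflecting at the bottom interface goes from n = 2.48 toward n = 1.88: no phase shift.
The two reflections differ by half a wavelength.
For weak reflection here: 2 n t = m λ.
The fourth-smallest nonzero thickness corresponds to m = 4: t = m λ / (2 n) = 4.00 × 661 / (2 × 2.48) = 533 nm.

533 nm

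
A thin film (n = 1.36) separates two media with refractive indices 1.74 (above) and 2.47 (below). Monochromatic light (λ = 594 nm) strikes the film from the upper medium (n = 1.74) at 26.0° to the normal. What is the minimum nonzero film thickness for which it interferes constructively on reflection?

132 nm

Top surface (1.74 → 1.36): reflection off a lower-index medium gives no phase shift.
Ray reflecting at the bottom interface goes from n = 1.36 toward n = 2.47: a half-wave phase shift.
The two reflections differ by half a wavelength.
For maximum reflection here: 2 n t cos θ_r = (m + ½) λ.
Snell's law: 1.74 sin 26.0° = 1.36 sin θ_r → sin θ_r = 0.561, cos θ_r = 0.828.
Minimum at m = 0: t = λ / (4 n cos θ_r) = 594 / (4 × 1.36 × 0.828) = 132 nm.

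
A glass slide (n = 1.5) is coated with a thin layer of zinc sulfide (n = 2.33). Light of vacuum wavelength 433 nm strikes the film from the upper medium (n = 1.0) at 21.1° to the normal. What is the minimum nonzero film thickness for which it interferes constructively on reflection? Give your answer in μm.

At the upper boundary (n = 1.0 to n = 2.33) the reflected ray undergoes a half-wave phase shift.
Bottom surface (2.33 → 1.5): reflection off a lower-index medium gives no phase shift.
The two reflections differ by half a wavelength.
With one net inversion, constructive interference in reflection requires 2 n t cos θ_r = (m + ½) λ.
Snell's law: 1.0 sin 21.1° = 2.33 sin θ_r → sin θ_r = 0.155, cos θ_r = 0.988.
Minimum at m = 0: t = λ / (4 n cos θ_r) = 433 / (4 × 2.33 × 0.988) = 47.0 nm.

0.0470 μm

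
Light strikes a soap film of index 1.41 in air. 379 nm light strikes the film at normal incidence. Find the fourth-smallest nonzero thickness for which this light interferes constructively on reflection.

At the upper boundary (n = 1.0 to n = 1.41) the reflected ray undergoes a half-wave phase shift.
Bottom surface (1.41 → 1.0): reflection off a lower-index medium gives no phase shift.
Exactly one π shift → a net half-wave offset.
So the condition for constructive reflection is 2 n t = (m + ½) λ.
The fourth-smallest nonzero thickness corresponds to m = 3: t = (m + ½) λ / (2 n) = 3.50 × 379 / (2 × 1.41) = 470 nm.

470 nm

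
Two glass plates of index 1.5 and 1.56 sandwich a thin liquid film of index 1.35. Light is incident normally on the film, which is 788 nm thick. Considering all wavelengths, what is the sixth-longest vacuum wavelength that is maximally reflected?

Top surface (1.5 → 1.35): reflection off a lower-index medium gives no phase shift.
Ray reflecting at the bottom interface goes from n = 1.35 toward n = 1.56: a half-wave phase shift.
Exactly one π shift → a net half-wave offset.
With one net inversion, constructive interference in reflection requires 2 n t = (m + ½) λ.
λ = 2 n t / (m + ½). The sixth-longest wavelength is m = 5: λ = 2 × 1.35 × 788 / 5.50 = 387 nm.

387 nm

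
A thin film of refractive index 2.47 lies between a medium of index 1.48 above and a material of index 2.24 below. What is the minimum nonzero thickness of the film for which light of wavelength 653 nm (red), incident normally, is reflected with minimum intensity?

Top surface (1.48 → 2.47): reflection off a higher-index medium gives a half-wave phase shift.
At the lower boundary (n = 2.47 to n = 2.24) the reflected ray undergoes no phase shift.
Net: one phase inversion between the two reflected rays.
So the condition for destructive reflection is 2 n t = m λ.
Minimum nonzero at m = 1: t = λ / (2 n) = 653 / (2 × 2.47) = 132 nm.

132 nm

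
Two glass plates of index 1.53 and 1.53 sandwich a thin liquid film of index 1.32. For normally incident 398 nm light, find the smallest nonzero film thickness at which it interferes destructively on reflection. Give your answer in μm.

0.151 μm

Ray reflecting at the top interface goes from n = 1.53 toward n = 1.32: no phase shift.
Bottom surface (1.32 → 1.53): reflection off a higher-index medium gives a half-wave phase shift.
Exactly one π shift → a net half-wave offset.
For minimum reflection here: 2 n t = m λ.
Minimum nonzero at m = 1: t = λ / (2 n) = 398 / (2 × 1.32) = 151 nm.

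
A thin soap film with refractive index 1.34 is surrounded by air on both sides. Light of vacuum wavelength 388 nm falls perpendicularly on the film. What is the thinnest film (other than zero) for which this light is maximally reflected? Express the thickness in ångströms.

724 Å

At the upper boundary (n = 1.0 to n = 1.34) the reflected ray undergoes a half-wave phase shift.
At the lower boundary (n = 1.34 to n = 1.0) the reflected ray undergoes no phase shift.
The two reflections differ by half a wavelength.
For maximum reflection here: 2 n t = (m + ½) λ.
Minimum at m = 0: t = λ / (4 n) = 388 / (4 × 1.34) = 72.4 nm.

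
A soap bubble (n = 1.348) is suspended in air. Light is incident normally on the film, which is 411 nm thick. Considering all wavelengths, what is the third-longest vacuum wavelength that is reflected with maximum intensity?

Top surface (1.0 → 1.348): reflection off a higher-index medium gives a half-wave phase shift.
Bottom surface (1.348 → 1.0): reflection off a lower-index medium gives no phase shift.
The two reflections differ by half a wavelength.
So the condition for constructive reflection is 2 n t = (m + ½) λ.
λ = 2 n t / (m + ½). The third-longest wavelength is m = 2: λ = 2 × 1.348 × 411 / 2.50 = 443 nm.

443 nm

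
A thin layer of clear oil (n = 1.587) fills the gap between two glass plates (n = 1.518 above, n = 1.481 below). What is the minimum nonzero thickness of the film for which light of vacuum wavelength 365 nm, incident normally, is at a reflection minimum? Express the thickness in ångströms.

Top surface (1.518 → 1.587): reflection off a higher-index medium gives a half-wave phase shift.
Ray reflecting at the bottom interface goes from n = 1.587 toward n = 1.481: no phase shift.
Net: one phase inversion between the two reflected rays.
For dark reflection here: 2 n t = m λ.
Minimum nonzero at m = 1: t = λ / (2 n) = 365 / (2 × 1.587) = 115 nm.

1150 Å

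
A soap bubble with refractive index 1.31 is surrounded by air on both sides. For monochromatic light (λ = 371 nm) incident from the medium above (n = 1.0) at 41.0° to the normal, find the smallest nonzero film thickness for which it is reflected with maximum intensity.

At the upper boundary (n = 1.0 to n = 1.31) the reflected ray undergoes a half-wave phase shift.
Bottom surface (1.31 → 1.0): reflection off a lower-index medium gives no phase shift.
Net: one phase inversion between the two reflected rays.
For maximum reflection here: 2 n t cos θ_r = (m + ½) λ.
Snell's law: 1.0 sin 41.0° = 1.31 sin θ_r → sin θ_r = 0.501, cos θ_r = 0.866.
Minimum at m = 0: t = λ / (4 n cos θ_r) = 371 / (4 × 1.31 × 0.866) = 81.8 nm.

81.8 nm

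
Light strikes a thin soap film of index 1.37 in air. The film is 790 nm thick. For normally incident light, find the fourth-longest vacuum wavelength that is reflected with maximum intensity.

Top surface (1.0 → 1.37): reflection off a higher-index medium gives a half-wave phase shift.
Bottom surface (1.37 → 1.0): reflection off a lower-index medium gives no phase shift.
Exactly one π shift → a net half-wave offset.
For maximum reflection here: 2 n t = (m + ½) λ.
λ = 2 n t / (m + ½). The fourth-longest wavelength is m = 3: λ = 2 × 1.37 × 790 / 3.50 = 618 nm.

618 nm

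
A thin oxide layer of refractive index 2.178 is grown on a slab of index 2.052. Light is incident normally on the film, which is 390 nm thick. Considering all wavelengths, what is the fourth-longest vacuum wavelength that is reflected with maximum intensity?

Top surface (1.0 → 2.178): reflection off a higher-index medium gives a half-wave phase shift.
Bottom surface (2.178 → 2.052): reflection off a lower-index medium gives no phase shift.
Net: one phase inversion between the two reflected rays.
With one net inversion, constructive interference in reflection requires 2 n t = (m + ½) λ.
λ = 2 n t / (m + ½). The fourth-longest wavelength is m = 3: λ = 2 × 2.178 × 390 / 3.50 = 485 nm.

485 nm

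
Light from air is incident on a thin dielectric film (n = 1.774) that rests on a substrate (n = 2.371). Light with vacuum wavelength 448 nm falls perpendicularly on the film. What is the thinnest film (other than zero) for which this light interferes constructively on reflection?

126 nm

At the upper boundary (n = 1.0 to n = 1.774) the reflected ray undergoes a half-wave phase shift.
Ray reflecting at the bottom interface goes from n = 1.774 toward n = 2.371: a half-wave phase shift.
The two reflections carry the same phase change, so no net offset.
So the condition for constructive reflection is 2 n t = m λ.
Minimum nonzero at m = 1: t = λ / (2 n) = 448 / (2 × 1.774) = 126 nm.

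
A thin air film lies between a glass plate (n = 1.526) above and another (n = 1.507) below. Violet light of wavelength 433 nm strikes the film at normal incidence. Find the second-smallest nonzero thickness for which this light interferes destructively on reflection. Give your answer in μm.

0.433 μm

At the upper boundary (n = 1.526 to n = 1.0) the reflected ray undergoes no phase shift.
At the lower boundary (n = 1.0 to n = 1.507) the reflected ray undergoes a half-wave phase shift.
Net: one phase inversion between the two reflected rays.
So the condition for destructive reflection is 2 n t = m λ.
The second-smallest nonzero thickness corresponds to m = 2: t = m λ / (2 n) = 2.00 × 433 / (2 × 1.0) = 433 nm.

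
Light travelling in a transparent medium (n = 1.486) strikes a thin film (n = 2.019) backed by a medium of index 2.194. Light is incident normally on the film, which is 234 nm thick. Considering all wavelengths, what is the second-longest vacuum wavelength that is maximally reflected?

At the upper boundary (n = 1.486 to n = 2.019) the reflected ray undergoes a half-wave phase shift.
Ray reflecting at the bottom interface goes from n = 2.019 toward n = 2.194: a half-wave phase shift.
The two reflections carry the same phase change, so no net offset.
So the condition for constructive reflection is 2 n t = m λ.
λ = 2 n t / m. The second-longest wavelength is m = 2: λ = 2 × 2.019 × 234 / 2.00 = 472 nm.

472 nm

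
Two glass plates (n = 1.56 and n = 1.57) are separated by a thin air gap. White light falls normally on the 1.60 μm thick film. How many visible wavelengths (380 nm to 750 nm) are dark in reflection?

Ray reflecting at the top interface goes from n = 1.56 toward n = 1.0: no phase shift.
Bottom surface (1.0 → 1.57): reflection off a higher-index medium gives a half-wave phase shift.
Exactly one π shift → a net half-wave offset.
So the condition for destructive reflection is 2 n t = m λ.
λ = 2 n t / m = 3200 / m nm.
m=4: 800 nm (IR); m=5: 640 nm (visible); m=6: 533 nm (visible); m=7: 457 nm (visible); m=8: 400 nm (visible); m=9: 356 nm (UV).

4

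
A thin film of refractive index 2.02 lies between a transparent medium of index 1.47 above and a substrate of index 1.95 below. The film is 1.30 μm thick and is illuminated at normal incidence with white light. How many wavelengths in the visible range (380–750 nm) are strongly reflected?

7

At the upper boundary (n = 1.47 to n = 2.02) the reflected ray undergoes a half-wave phase shift.
Bottom surface (2.02 → 1.95): reflection off a lower-index medium gives no phase shift.
The two reflections differ by half a wavelength.
So the condition for constructive reflection is 2 n t = (m + ½) λ.
λ = 2 n t / (m + ½) = 5252 / (m + ½) nm.
m=6: 808 nm (IR); m=7: 700 nm (visible); m=8: 618 nm (visible); m=9: 553 nm (visible); m=10: 500 nm (visible); m=11: 457 nm (visible); m=12: 420 nm (visible); m=13: 389 nm (visible); m=14: 362 nm (UV).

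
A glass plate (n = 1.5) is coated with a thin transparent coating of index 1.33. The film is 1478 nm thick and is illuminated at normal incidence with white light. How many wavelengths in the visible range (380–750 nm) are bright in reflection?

5

Ray reflecting at the top interface goes from n = 1.0 toward n = 1.33: a half-wave phase shift.
At the lower boundary (n = 1.33 to n = 1.5) the reflected ray undergoes a half-wave phase shift.
Net: no relative phase inversion (both shifts match).
So the condition for constructive reflection is 2 n t = m λ.
λ = 2 n t / m = 3931 / m nm.
m=5: 786 nm (IR); m=6: 655 nm (visible); m=7: 562 nm (visible); m=8: 491 nm (visible); m=9: 437 nm (visible); m=10: 393 nm (visible); m=11: 357 nm (UV).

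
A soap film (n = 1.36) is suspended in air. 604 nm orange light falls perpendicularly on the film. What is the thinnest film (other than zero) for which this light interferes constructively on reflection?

Ray reflecting at the top interface goes from n = 1.0 toward n = 1.36: a half-wave phase shift.
Bottom surface (1.36 → 1.0): reflection off a lower-index medium gives no phase shift.
Exactly one π shift → a net half-wave offset.
For bright reflection here: 2 n t = (m + ½) λ.
Minimum at m = 0: t = λ / (4 n) = 604 / (4 × 1.36) = 111 nm.

111 nm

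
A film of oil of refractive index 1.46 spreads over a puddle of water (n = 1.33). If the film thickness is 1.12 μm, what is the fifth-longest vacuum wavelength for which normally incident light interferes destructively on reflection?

Top surface (1.0 → 1.46): reflection off a higher-index medium gives a half-wave phase shift.
Bottom surface (1.46 → 1.33): reflection off a lower-index medium gives no phase shift.
Exactly one π shift → a net half-wave offset.
For dark reflection here: 2 n t = m λ.
λ = 2 n t / m. The fifth-longest wavelength is m = 5: λ = 2 × 1.46 × 1120 / 5.00 = 654 nm.

654 nm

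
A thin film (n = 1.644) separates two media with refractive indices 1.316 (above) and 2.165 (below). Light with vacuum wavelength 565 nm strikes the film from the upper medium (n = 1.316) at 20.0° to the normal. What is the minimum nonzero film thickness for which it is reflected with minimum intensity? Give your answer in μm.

0.0893 μm

Ray reflecting at the top interface goes from n = 1.316 toward n = 1.644: a half-wave phase shift.
At the lower boundary (n = 1.644 to n = 2.165) the reflected ray undergoes a half-wave phase shift.
Net: no relative phase inversion (both shifts match).
With no net inversion, destructive interference in reflection requires 2 n t cos θ_r = (m + ½) λ.
Snell's law: 1.316 sin 20.0° = 1.644 sin θ_r → sin θ_r = 0.274, cos θ_r = 0.962.
Minimum at m = 0: t = λ / (4 n cos θ_r) = 565 / (4 × 1.644 × 0.962) = 89.3 nm.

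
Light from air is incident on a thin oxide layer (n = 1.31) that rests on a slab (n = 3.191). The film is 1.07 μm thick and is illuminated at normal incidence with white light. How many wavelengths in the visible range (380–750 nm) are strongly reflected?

4

Ray reflecting at the top interface goes from n = 1.0 toward n = 1.31: a half-wave phase shift.
Bottom surface (1.31 → 3.191): reflection off a higher-index medium gives a half-wave phase shift.
Zero or two π shifts → no net half-wave offset.
So the condition for constructive reflection is 2 n t = m λ.
λ = 2 n t / m = 2803 / m nm.
m=3: 934 nm (IR); m=4: 701 nm (visible); m=5: 561 nm (visible); m=6: 467 nm (visible); m=7: 400 nm (visible); m=8: 350 nm (UV).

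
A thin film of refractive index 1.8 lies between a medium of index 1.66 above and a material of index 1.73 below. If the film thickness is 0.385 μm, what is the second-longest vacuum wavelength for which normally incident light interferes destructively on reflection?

693 nm

At the upper boundary (n = 1.66 to n = 1.8) the reflected ray undergoes a half-wave phase shift.
Bottom surface (1.8 → 1.73): reflection off a lower-index medium gives no phase shift.
Net: one phase inversion between the two reflected rays.
For minimum reflection here: 2 n t = m λ.
λ = 2 n t / m. The second-longest wavelength is m = 2: λ = 2 × 1.8 × 385 / 2.00 = 693 nm.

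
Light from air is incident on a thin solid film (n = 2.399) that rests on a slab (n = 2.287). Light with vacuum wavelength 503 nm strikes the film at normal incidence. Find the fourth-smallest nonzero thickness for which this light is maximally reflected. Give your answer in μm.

0.367 μm

Ray reflecting at the top interface goes from n = 1.0 toward n = 2.399: a half-wave phase shift.
At the lower boundary (n = 2.399 to n = 2.287) the reflected ray undergoes no phase shift.
Net: one phase inversion between the two reflected rays.
For strong reflection here: 2 n t = (m + ½) λ.
The fourth-smallest nonzero thickness corresponds to m = 3: t = (m + ½) λ / (2 n) = 3.50 × 503 / (2 × 2.399) = 367 nm.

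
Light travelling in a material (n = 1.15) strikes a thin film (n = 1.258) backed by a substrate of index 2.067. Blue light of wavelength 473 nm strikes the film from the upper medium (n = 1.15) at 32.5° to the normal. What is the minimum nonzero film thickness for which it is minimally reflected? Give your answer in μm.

Top surface (1.15 → 1.258): reflection off a higher-index medium gives a half-wave phase shift.
At the lower boundary (n = 1.258 to n = 2.067) the reflected ray undergoes a half-wave phase shift.
Net: no relative phase inversion (both shifts match).
So the condition for destructive reflection is 2 n t cos θ_r = (m + ½) λ.
Snell's law: 1.15 sin 32.5° = 1.258 sin θ_r → sin θ_r = 0.491, cos θ_r = 0.871.
Minimum at m = 0: t = λ / (4 n cos θ_r) = 473 / (4 × 1.258 × 0.871) = 108 nm.

0.108 μm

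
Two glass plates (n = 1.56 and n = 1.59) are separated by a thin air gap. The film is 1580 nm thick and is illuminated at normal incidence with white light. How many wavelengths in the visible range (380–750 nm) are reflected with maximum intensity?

Top surface (1.56 → 1.0): reflection off a lower-index medium gives no phase shift.
Ray reflecting at the bottom interface goes from n = 1.0 toward n = 1.59: a half-wave phase shift.
The two reflections differ by half a wavelength.
For strong reflection here: 2 n t = (m + ½) λ.
λ = 2 n t / (m + ½) = 3160 / (m + ½) nm.
m=3: 903 nm (IR); m=4: 702 nm (visible); m=5: 575 nm (visible); m=6: 486 nm (visible); m=7: 421 nm (visible); m=8: 372 nm (UV).

4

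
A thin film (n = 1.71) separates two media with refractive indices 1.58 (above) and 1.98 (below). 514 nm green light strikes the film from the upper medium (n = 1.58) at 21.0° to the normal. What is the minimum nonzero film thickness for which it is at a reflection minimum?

Top surface (1.58 → 1.71): reflection off a higher-index medium gives a half-wave phase shift.
At the lower boundary (n = 1.71 to n = 1.98) the reflected ray undergoes a half-wave phase shift.
Zero or two π shifts → no net half-wave offset.
With no net inversion, destructive interference in reflection requires 2 n t cos θ_r = (m + ½) λ.
Snell's law: 1.58 sin 21.0° = 1.71 sin θ_r → sin θ_r = 0.331, cos θ_r = 0.944.
Minimum at m = 0: t = λ / (4 n cos θ_r) = 514 / (4 × 1.71 × 0.944) = 79.6 nm.

79.6 nm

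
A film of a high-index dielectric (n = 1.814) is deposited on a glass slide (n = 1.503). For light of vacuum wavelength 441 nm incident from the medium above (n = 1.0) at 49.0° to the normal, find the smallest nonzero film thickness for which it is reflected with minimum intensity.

134 nm

At the upper boundary (n = 1.0 to n = 1.814) the reflected ray undergoes a half-wave phase shift.
At the lower boundary (n = 1.814 to n = 1.503) the reflected ray undergoes no phase shift.
Net: one phase inversion between the two reflected rays.
With one net inversion, destructive interference in reflection requires 2 n t cos θ_r = m λ.
Snell's law: 1.0 sin 49.0° = 1.814 sin θ_r → sin θ_r = 0.416, cos θ_r = 0.909.
Minimum nonzero at m = 1: t = λ / (2 n cos θ_r) = 441 / (2 × 1.814 × 0.909) = 134 nm.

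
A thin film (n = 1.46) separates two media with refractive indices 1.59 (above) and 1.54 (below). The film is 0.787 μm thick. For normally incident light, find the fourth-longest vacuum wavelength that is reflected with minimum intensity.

At the upper boundary (n = 1.59 to n = 1.46) the reflected ray undergoes no phase shift.
Bottom surface (1.46 → 1.54): reflection off a higher-index medium gives a half-wave phase shift.
Exactly one π shift → a net half-wave offset.
For dark reflection here: 2 n t = m λ.
λ = 2 n t / m. The fourth-longest wavelength is m = 4: λ = 2 × 1.46 × 787 / 4.00 = 575 nm.

575 nm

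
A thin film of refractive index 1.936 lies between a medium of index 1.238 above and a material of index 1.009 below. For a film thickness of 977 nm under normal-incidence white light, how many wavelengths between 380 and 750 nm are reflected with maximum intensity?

Ray reflecting at the top interface goes from n = 1.238 toward n = 1.936: a half-wave phase shift.
At the lower boundary (n = 1.936 to n = 1.009) the reflected ray undergoes no phase shift.
The two reflections differ by half a wavelength.
With one net inversion, constructive interference in reflection requires 2 n t = (m + ½) λ.
λ = 2 n t / (m + ½) = 3783 / (m + ½) nm.
m=4: 841 nm (IR); m=5: 688 nm (visible); m=6: 582 nm (visible); m=7: 504 nm (visible); m=8: 445 nm (visible); m=9: 398 nm (visible); m=10: 360 nm (UV).

5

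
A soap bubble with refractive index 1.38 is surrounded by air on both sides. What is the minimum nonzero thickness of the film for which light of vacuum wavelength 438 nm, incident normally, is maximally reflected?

79.3 nm

Ray reflecting at the top interface goes from n = 1.0 toward n = 1.38: a half-wave phase shift.
Ray reflecting at the bottom interface goes from n = 1.38 toward n = 1.0: no phase shift.
Exactly one π shift → a net half-wave offset.
For strong reflection here: 2 n t = (m + ½) λ.
Minimum at m = 0: t = λ / (4 n) = 438 / (4 × 1.38) = 79.3 nm.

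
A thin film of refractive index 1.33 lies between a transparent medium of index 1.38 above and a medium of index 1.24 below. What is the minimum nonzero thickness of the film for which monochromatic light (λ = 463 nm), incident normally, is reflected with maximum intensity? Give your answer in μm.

Top surface (1.38 → 1.33): reflection off a lower-index medium gives no phase shift.
Ray reflecting at the bottom interface goes from n = 1.33 toward n = 1.24: no phase shift.
Zero or two π shifts → no net half-wave offset.
So the condition for constructive reflection is 2 n t = m λ.
Minimum nonzero at m = 1: t = λ / (2 n) = 463 / (2 × 1.33) = 174 nm.

0.174 μm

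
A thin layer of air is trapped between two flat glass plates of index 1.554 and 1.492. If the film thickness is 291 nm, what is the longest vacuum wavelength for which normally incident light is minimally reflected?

582 nm

Ray reflecting at the top interface goes from n = 1.554 toward n = 1.0: no phase shift.
Ray reflecting at the bottom interface goes from n = 1.0 toward n = 1.492: a half-wave phase shift.
Exactly one π shift → a net half-wave offset.
With one net inversion, destructive interference in reflection requires 2 n t = m λ.
λ = 2 n t / m. The longest wavelength is m = 1: λ = 2 × 1.0 × 291 / 1.00 = 582 nm.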